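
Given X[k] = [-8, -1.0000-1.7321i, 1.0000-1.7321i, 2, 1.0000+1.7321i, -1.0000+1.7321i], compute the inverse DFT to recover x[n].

x[n] = (1/6) Σ(k=0 to 5) X[k] · e^(2πikn/6)

Computing each x[n]:
x[0] = -1
x[1] = -1
x[2] = -1
x[3] = -1
x[4] = -1
x[5] = -3

x = [-1, -1, -1, -1, -1, -3]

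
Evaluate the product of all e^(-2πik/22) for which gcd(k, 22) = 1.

The primitive 22nd roots of unity are ω_22^k for k coprime to 22: k ∈ {1, 3, 5, 7, 9, 13, 15, 17, 19, 21}
Their product equals the constant term of the cyclotomic polynomial Φ_22(x) up to sign.
For n ≥ 3, the product of all primitive nth roots of unity is 1. (For n=1 it is 1; for n=2 it is -1.)

1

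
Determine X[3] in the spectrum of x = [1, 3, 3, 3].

X[3] = Σ(n=0 to 3) x[n] · ω_4^(3n) where ω_4 = e^(-2πi/4)
= (1)·ω_4^0 + (3)·ω_4^3 + (3)·ω_4^6 + (3)·ω_4^9

X[3] = -2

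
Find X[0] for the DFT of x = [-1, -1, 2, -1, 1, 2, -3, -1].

X[0] = Σ(n=0 to 7) x[n] · ω_8^0 = Σ x[n]
= (-1) + (-1) + (2) + (-1) + (1) + (2) + (-3) + (-1)

X[0] = -2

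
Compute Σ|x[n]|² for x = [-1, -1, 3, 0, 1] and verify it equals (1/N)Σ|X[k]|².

Time domain:
Σ|x[n]|² = |-1|² + |-1|² + |3|² + |0|² + |1|² = 12.0000

Frequency domain:
(1/5)Σ|X[k]|² = (1/5)(|2|² + |-3.4271+0.1388i|² + |-0.0729+4.0287i|² + |-0.0729-4.0287i|² + |-3.4271-0.1388i|²) = (1/5)·60.0000 = 12.0000

Both sides agree, confirming Parseval's theorem.

Σ|x[n]|² = (1/N)Σ|X[k]|² = 12.0000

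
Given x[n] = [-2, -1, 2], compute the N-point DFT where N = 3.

X[k] = Σ(n=0 to 2) x[n] · ω_3^(nk)
where ω_3 = e^(-2πi/3)

Computing each X[k]:
X[0] = -1
X[1] = -2.5000+2.5981i
X[2] = -2.5000-2.5981i

X = [-1, -2.5000+2.5981i, -2.5000-2.5981i]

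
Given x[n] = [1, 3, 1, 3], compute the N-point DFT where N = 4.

X[k] = Σ(n=0 to 3) x[n] · ω_4^(nk)
where ω_4 = e^(-2πi/4)

Computing each X[k]:
X[0] = 8
X[1] = 0
X[2] = -4
X[3] = 0

X = [8, 0, -4, 0]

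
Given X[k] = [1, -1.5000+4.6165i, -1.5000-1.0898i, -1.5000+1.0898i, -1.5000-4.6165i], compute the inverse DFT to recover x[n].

x[n] = (1/5) Σ(k=0 to 4) X[k] · e^(2πikn/5)

Computing each x[n]:
x[0] = -1
x[1] = -1
x[2] = -1
x[3] = 2
x[4] = 2

x = [-1, -1, -1, 2, 2]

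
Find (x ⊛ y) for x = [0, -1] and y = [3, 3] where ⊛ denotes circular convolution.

(x ⊛ y)[n] = Σ(m=0 to 1) x[m] · y[(n-m) mod 2]

Computing each output sample:
(x ⊛ y)[0] = -3
(x ⊛ y)[1] = -3

x ⊛ y = [-3, -3]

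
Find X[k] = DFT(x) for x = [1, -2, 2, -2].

X[k] = Σ(n=0 to 3) x[n] · ω_4^(nk)
where ω_4 = e^(-2πi/4)

Computing each X[k]:
X[0] = -1
X[1] = -1
X[2] = 7
X[3] = -1

X = [-1, -1, 7, -1]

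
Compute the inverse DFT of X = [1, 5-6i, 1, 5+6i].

x[n] = (1/4) Σ(k=0 to 3) X[k] · e^(2πikn/4)

Computing each x[n]:
x[0] = 3
x[1] = 3
x[2] = -2
x[3] = -3

x = [3, 3, -2, -3]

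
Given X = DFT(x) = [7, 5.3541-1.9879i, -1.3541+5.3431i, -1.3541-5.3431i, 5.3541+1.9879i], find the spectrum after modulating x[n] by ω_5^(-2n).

Modulation property: DFT(ω_5^(-2n)·x[n]) = X[(k-2) mod 5], so circularly shift X by 2 positions.

X[k-2] = [-1.3541-5.3431i, 5.3541+1.9879i, 7, 5.3541-1.9879i, -1.3541+5.3431i]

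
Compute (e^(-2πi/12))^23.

Since ω_12^12 = 1, powers reduce modulo 12.
23 mod 12 = 11
So ω_12^23 = ω_12^11 = e^(-2πi·11/12)

ω_12^23 = ω_12^11 = 0.8660+0.5000i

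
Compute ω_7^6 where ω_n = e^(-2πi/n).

ω_7^6 = e^(-2πi·6/7)
= cos(-2π·6/7) + i·sin(-2π·6/7)
= cos(-12π/7) + i·sin(-12π/7)

ω_7^6 = cos(-12π/7) + i·sin(-12π/7) = 0.6235+0.7818i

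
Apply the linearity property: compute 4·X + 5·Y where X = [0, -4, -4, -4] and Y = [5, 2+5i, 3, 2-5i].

By linearity: DFT(4x + 5y) = 4·DFT(x) + 5·DFT(y)
= 4·[0, -4, -4, -4] + 5·[5, 2+5i, 3, 2-5i]

Computing element-wise:
Z[0] = 4·(0) + 5·(5) = 25
Z[1] = 4·(-4) + 5·(2+5i) = -6+25i
Z[2] = 4·(-4) + 5·(3) = -1
Z[3] = 4·(-4) + 5·(2-5i) = -6-25i

DFT(4x + 5y) = 4·X + 5·Y = [25, -6+25i, -1, -6-25i]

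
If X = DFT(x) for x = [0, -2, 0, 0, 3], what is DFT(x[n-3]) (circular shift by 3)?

Time shift by 3: X_shifted[k] = ω_5^(3k) · X[k]
Shifted x = [0, 0, 3, 0, -2]

DFT(x[n-3]) = [1, -3.0451-3.6655i, 2.5451+1.6776i, 2.5451-1.6776i, -3.0451+3.6655i]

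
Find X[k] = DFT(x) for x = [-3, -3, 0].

X[k] = Σ(n=0 to 2) x[n] · ω_3^(nk)
where ω_3 = e^(-2πi/3)

Computing each X[k]:
X[0] = -6
X[1] = -1.5000+2.5981i
X[2] = -1.5000-2.5981i

X = [-6, -1.5000+2.5981i, -1.5000-2.5981i]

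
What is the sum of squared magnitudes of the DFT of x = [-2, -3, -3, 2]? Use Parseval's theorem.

Parseval: Σ|x[n]|² = (1/N)Σ|X[k]|², so Σ|X[k]|² = N·Σ|x[n]|² = 4·26.0000

Σ|X[k]|² = N·Σ|x[n]|² = 4·26.0000 = 104.0000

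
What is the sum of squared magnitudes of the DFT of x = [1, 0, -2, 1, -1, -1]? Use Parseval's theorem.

Parseval: Σ|x[n]|² = (1/N)Σ|X[k]|², so Σ|X[k]|² = N·Σ|x[n]|² = 6·8.0000

Σ|X[k]|² = N·Σ|x[n]|² = 6·8.0000 = 48.0000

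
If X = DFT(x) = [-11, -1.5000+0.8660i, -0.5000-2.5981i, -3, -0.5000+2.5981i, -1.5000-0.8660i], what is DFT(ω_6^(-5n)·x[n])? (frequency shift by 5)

Modulation property: DFT(ω_6^(-5n)·x[n]) = X[(k-5) mod 6], so circularly shift X by 5 positions.

X[k-5] = [-1.5000+0.8660i, -0.5000-2.5981i, -3, -0.5000+2.5981i, -1.5000-0.8660i, -11]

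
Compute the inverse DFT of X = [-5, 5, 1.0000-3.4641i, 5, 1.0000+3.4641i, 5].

x[n] = (1/6) Σ(k=0 to 5) X[k] · e^(2πikn/6)

Computing each x[n]:
x[0] = 2
x[1] = 0
x[2] = -2
x[3] = -3
x[4] = 0
x[5] = -2

x = [2, 0, -2, -3, 0, -2]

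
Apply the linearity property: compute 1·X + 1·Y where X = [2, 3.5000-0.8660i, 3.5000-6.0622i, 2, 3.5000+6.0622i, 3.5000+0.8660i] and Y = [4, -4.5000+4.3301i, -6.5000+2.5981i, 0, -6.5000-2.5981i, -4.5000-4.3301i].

By linearity: DFT(1x + 1y) = 1·DFT(x) + 1·DFT(y)
= 1·[2, 3.5000-0.8660i, 3.5000-6.0622i, 2, 3.5000+6.0622i, 3.5000+0.8660i] + 1·[4, -4.5000+4.3301i, -6.5000+2.5981i, 0, -6.5000-2.5981i, -4.5000-4.3301i]

Computing element-wise:
Z[0] = 1·(2) + 1·(4) = 6
Z[1] = 1·(3.5000-0.8660i) + 1·(-4.5000+4.3301i) = -1.0000+3.4641i
Z[2] = 1·(3.5000-6.0622i) + 1·(-6.5000+2.5981i) = -3.0000-3.4641i
Z[3] = 1·(2) + 1·(0) = 2
Z[4] = 1·(3.5000+6.0622i) + 1·(-6.5000-2.5981i) = -3.0000+3.4641i
Z[5] = 1·(3.5000+0.8660i) + 1·(-4.5000-4.3301i) = -1.0000-3.4641i

DFT(1x + 1y) = 1·X + 1·Y = [6, -1.0000+3.4641i, -3.0000-3.4641i, 2, -3.0000+3.4641i, -1.0000-3.4641i]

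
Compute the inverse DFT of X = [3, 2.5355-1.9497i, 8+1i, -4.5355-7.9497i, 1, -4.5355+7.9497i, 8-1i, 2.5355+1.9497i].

x[n] = (1/8) Σ(k=0 to 7) X[k] · e^(2πikn/8)

Computing each x[n]:
x[0] = 2
x[1] = 3
x[2] = -3
x[3] = 1
x[4] = 3
x[5] = -3
x[6] = 0
x[7] = 0

x = [2, 3, -3, 1, 3, -3, 0, 0]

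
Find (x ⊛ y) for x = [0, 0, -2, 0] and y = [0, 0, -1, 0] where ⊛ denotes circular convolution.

(x ⊛ y)[n] = Σ(m=0 to 3) x[m] · y[(n-m) mod 4]

Computing each output sample:
(x ⊛ y)[0] = 2
(x ⊛ y)[1] = 0
(x ⊛ y)[2] = 0
(x ⊛ y)[3] = 0

x ⊛ y = [2, 0, 0, 0]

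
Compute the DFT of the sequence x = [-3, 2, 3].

X[k] = Σ(n=0 to 2) x[n] · ω_3^(nk)
where ω_3 = e^(-2πi/3)

Computing each X[k]:
X[0] = 2
X[1] = -5.5000+0.8660i
X[2] = -5.5000-0.8660i

X = [2, -5.5000+0.8660i, -5.5000-0.8660i]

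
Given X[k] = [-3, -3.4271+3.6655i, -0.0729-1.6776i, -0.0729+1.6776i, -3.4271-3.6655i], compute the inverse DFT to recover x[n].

x[n] = (1/5) Σ(k=0 to 4) X[k] · e^(2πikn/5)

Computing each x[n]:
x[0] = -2
x[1] = -2
x[2] = -1
x[3] = 2
x[4] = 0

x = [-2, -2, -1, 2, 0]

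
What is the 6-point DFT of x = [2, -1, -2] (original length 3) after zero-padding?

Original 3-point DFT: [-1, 3.5000-0.8660i, 3.5000+0.8660i]
Zero-padded 6-point DFT provides frequency interpolation.

DFT_6([x, 0, ...]) = [-1, 2.5000+2.5981i, 3.5000-0.8660i, 1, 3.5000+0.8660i, 2.5000-2.5981i]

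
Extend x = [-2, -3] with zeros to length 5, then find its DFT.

Original 2-point DFT: [-5, 1]
Zero-padded 5-point DFT provides frequency interpolation.

DFT_5([x, 0, ...]) = [-5, -2.9271+2.8532i, 0.4271+1.7634i, 0.4271-1.7634i, -2.9271-2.8532i]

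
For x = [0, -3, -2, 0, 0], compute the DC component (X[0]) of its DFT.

X[0] = Σ(n=0 to 4) x[n] · ω_5^0 = Σ x[n]
= (0) + (-3) + (-2) + (0) + (0)

X[0] = -5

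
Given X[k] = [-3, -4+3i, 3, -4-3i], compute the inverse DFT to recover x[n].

x[n] = (1/4) Σ(k=0 to 3) X[k] · e^(2πikn/4)

Computing each x[n]:
x[0] = -2
x[1] = -3
x[2] = 2
x[3] = 0

x = [-2, -3, 2, 0]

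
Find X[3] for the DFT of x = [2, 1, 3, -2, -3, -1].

X[3] = Σ(n=0 to 5) x[n] · ω_6^(3n) where ω_6 = e^(-2πi/6)
= (2)·ω_6^0 + (1)·ω_6^3 + (3)·ω_6^6 + (-2)·ω_6^9 + (-3)·ω_6^12 + (-1)·ω_6^15

X[3] = 4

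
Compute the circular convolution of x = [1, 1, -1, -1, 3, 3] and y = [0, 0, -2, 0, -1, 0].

(x ⊛ y)[n] = Σ(m=0 to 5) x[m] · y[(n-m) mod 6]

Computing each output sample:
(x ⊛ y)[0] = -5
(x ⊛ y)[1] = -5
(x ⊛ y)[2] = -5
(x ⊛ y)[3] = -5
(x ⊛ y)[4] = 1
(x ⊛ y)[5] = 1

x ⊛ y = [-5, -5, -5, -5, 1, 1]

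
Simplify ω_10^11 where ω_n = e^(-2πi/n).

Since ω_10^10 = 1, powers reduce modulo 10.
11 mod 10 = 1
So ω_10^11 = ω_10^1 = e^(-2πi·1/10)

ω_10^11 = ω_10^1 = 0.8090-0.5878i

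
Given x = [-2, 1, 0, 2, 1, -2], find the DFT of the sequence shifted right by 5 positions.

Time shift by 5: X_shifted[k] = ω_6^(5k) · X[k]
Shifted x = [1, 0, 2, 1, -2, -2]

DFT(x[n-5]) = [0, -1.0000-5.1962i, 3.0000+1.7321i, 2, 3.0000-1.7321i, -1.0000+5.1962i]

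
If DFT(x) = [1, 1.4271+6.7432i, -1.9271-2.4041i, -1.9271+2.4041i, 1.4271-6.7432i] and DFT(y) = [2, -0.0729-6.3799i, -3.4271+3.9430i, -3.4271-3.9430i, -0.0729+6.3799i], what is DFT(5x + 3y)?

By linearity: DFT(5x + 3y) = 5·DFT(x) + 3·DFT(y)
= 5·[1, 1.4271+6.7432i, -1.9271-2.4041i, -1.9271+2.4041i, 1.4271-6.7432i] + 3·[2, -0.0729-6.3799i, -3.4271+3.9430i, -3.4271-3.9430i, -0.0729+6.3799i]

Computing element-wise:
Z[0] = 5·(1) + 3·(2) = 11
Z[1] = 5·(1.4271+6.7432i) + 3·(-0.0729-6.3799i) = 6.9168+14.5763i
Z[2] = 5·(-1.9271-2.4041i) + 3·(-3.4271+3.9430i) = -19.9168-0.1915i
Z[3] = 5·(-1.9271+2.4041i) + 3·(-3.4271-3.9430i) = -19.9168+0.1915i
Z[4] = 5·(1.4271-6.7432i) + 3·(-0.0729+6.3799i) = 6.9168-14.5763i

DFT(5x + 3y) = 5·X + 3·Y = [11, 6.9168+14.5763i, -19.9168-0.1915i, -19.9168+0.1915i, 6.9168-14.5763i]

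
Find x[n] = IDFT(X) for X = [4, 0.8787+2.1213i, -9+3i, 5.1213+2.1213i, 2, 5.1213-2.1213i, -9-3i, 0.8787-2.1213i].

x[n] = (1/8) Σ(k=0 to 7) X[k] · e^(2πikn/8)

Computing each x[n]:
x[0] = 0
x[1] = -2
x[2] = 3
x[3] = 1
x[4] = -3
x[5] = 1
x[6] = 3
x[7] = 1

x = [0, -2, 3, 1, -3, 1, 3, 1]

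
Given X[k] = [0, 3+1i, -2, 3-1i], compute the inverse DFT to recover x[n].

x[n] = (1/4) Σ(k=0 to 3) X[k] · e^(2πikn/4)

Computing each x[n]:
x[0] = 1
x[1] = 0
x[2] = -2
x[3] = 1

x = [1, 0, -2, 1]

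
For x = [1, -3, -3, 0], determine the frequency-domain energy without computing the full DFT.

Parseval: Σ|x[n]|² = (1/N)Σ|X[k]|², so Σ|X[k]|² = N·Σ|x[n]|² = 4·19.0000

Σ|X[k]|² = N·Σ|x[n]|² = 4·19.0000 = 76.0000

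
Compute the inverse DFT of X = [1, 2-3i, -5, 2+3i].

x[n] = (1/4) Σ(k=0 to 3) X[k] · e^(2πikn/4)

Computing each x[n]:
x[0] = 0
x[1] = 3
x[2] = -2
x[3] = 0

x = [0, 3, -2, 0]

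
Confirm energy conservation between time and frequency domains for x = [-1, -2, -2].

Time domain:
Σ|x[n]|² = |-1|² + |-2|² + |-2|² = 9.0000

Frequency domain:
(1/3)Σ|X[k]|² = (1/3)(|-5|² + |1|² + |1|²) = (1/3)·27.0000 = 9.0000

Both sides agree, confirming Parseval's theorem.

Σ|x[n]|² = (1/N)Σ|X[k]|² = 9.0000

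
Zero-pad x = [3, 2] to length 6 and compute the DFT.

Original 2-point DFT: [5, 1]
Zero-padded 6-point DFT provides frequency interpolation.

DFT_6([x, 0, ...]) = [5, 4.0000-1.7321i, 2.0000-1.7321i, 1, 2.0000+1.7321i, 4.0000+1.7321i]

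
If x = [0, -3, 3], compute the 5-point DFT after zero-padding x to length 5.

Original 3-point DFT: [0, 5.1962i, -5.1962i]
Zero-padded 5-point DFT provides frequency interpolation.

DFT_5([x, 0, ...]) = [0, -3.3541+1.0898i, 3.3541+4.6165i, 3.3541-4.6165i, -3.3541-1.0898i]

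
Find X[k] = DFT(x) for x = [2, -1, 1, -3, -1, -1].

X[k] = Σ(n=0 to 5) x[n] · ω_6^(nk)
where ω_6 = e^(-2πi/6)

Computing each X[k]:
X[0] = -3
X[1] = 4.0000-1.7321i
X[2] = 1.7321i
X[3] = 7
X[4] = -1.7321i
X[5] = 4.0000+1.7321i

X = [-3, 4.0000-1.7321i, 1.7321i, 7, -1.7321i, 4.0000+1.7321i]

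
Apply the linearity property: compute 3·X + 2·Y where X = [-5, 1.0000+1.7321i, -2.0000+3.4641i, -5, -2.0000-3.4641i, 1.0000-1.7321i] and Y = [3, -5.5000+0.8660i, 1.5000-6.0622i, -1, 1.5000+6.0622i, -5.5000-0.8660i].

By linearity: DFT(3x + 2y) = 3·DFT(x) + 2·DFT(y)
= 3·[-5, 1.0000+1.7321i, -2.0000+3.4641i, -5, -2.0000-3.4641i, 1.0000-1.7321i] + 2·[3, -5.5000+0.8660i, 1.5000-6.0622i, -1, 1.5000+6.0622i, -5.5000-0.8660i]

Computing element-wise:
Z[0] = 3·(-5) + 2·(3) = -9
Z[1] = 3·(1.0000+1.7321i) + 2·(-5.5000+0.8660i) = -8.0000+6.9283i
Z[2] = 3·(-2.0000+3.4641i) + 2·(1.5000-6.0622i) = -3.0000-1.7321i
Z[3] = 3·(-5) + 2·(-1) = -17
Z[4] = 3·(-2.0000-3.4641i) + 2·(1.5000+6.0622i) = -3.0000+1.7321i
Z[5] = 3·(1.0000-1.7321i) + 2·(-5.5000-0.8660i) = -8.0000-6.9283i

DFT(3x + 2y) = 3·X + 2·Y = [-9, -8.0000+6.9283i, -3.0000-1.7321i, -17, -3.0000+1.7321i, -8.0000-6.9283i]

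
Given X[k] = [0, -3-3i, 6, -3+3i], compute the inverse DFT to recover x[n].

x[n] = (1/4) Σ(k=0 to 3) X[k] · e^(2πikn/4)

Computing each x[n]:
x[0] = 0
x[1] = 0
x[2] = 3
x[3] = -3

x = [0, 0, 3, -3]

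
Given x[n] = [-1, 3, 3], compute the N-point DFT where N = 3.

X[k] = Σ(n=0 to 2) x[n] · ω_3^(nk)
where ω_3 = e^(-2πi/3)

Computing each X[k]:
X[0] = 5
X[1] = -4
X[2] = -4

X = [5, -4, -4]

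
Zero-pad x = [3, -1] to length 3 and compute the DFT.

Original 2-point DFT: [2, 4]
Zero-padded 3-point DFT provides frequency interpolation.

DFT_3([x, 0, ...]) = [2, 3.5000+0.8660i, 3.5000-0.8660i]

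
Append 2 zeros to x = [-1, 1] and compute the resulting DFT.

Original 2-point DFT: [0, -2]
Zero-padded 4-point DFT provides frequency interpolation.

DFT_4([x, 0, ...]) = [0, -1-1i, -2, -1+1i]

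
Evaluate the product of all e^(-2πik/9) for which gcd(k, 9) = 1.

The primitive 9th roots of unity are ω_9^k for k coprime to 9: k ∈ {1, 2, 4, 5, 7, 8}
Their product equals the constant term of the cyclotomic polynomial Φ_9(x) up to sign.
For n ≥ 3, the product of all primitive nth roots of unity is 1. (For n=1 it is 1; for n=2 it is -1.)

1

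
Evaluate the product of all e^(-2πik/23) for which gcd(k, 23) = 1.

The primitive 23rd roots of unity are ω_23^k for k coprime to 23: k ∈ {1, 2, 3, 4, 5, 6, 7, 8, 9, 10, 11, 12, 13, 14, 15, 16, 17, 18, 19, 20, 21, 22}
Their product equals the constant term of the cyclotomic polynomial Φ_23(x) up to sign.
For n ≥ 3, the product of all primitive nth roots of unity is 1. (For n=1 it is 1; for n=2 it is -1.)

1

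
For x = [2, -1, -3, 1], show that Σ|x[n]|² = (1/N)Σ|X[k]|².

Time domain:
Σ|x[n]|² = |2|² + |-1|² + |-3|² + |1|² = 15.0000

Frequency domain:
(1/4)Σ|X[k]|² = (1/4)(|-1|² + |5+2i|² + |-1|² + |5-2i|²) = (1/4)·60.0000 = 15.0000

Both sides agree, confirming Parseval's theorem.

Σ|x[n]|² = (1/N)Σ|X[k]|² = 15.0000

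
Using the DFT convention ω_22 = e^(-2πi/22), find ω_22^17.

ω_22^17 = e^(-2πi·17/22)
= cos(-2π·17/22) + i·sin(-2π·17/22)
= cos(-34π/22) + i·sin(-34π/22)

ω_22^17 = cos(-34π/22) + i·sin(-34π/22) = 0.1423+0.9898i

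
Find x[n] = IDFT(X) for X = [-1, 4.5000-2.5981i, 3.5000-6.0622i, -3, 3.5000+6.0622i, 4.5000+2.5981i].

x[n] = (1/6) Σ(k=0 to 5) X[k] · e^(2πikn/6)

Computing each x[n]:
x[0] = 2
x[1] = 3
x[2] = -3
x[3] = 0
x[4] = -1
x[5] = -2

x = [2, 3, -3, 0, -1, -2]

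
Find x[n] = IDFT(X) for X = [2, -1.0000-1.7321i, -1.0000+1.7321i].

x[n] = (1/3) Σ(k=0 to 2) X[k] · e^(2πikn/3)

Computing each x[n]:
x[0] = 0
x[1] = 2
x[2] = 0

x = [0, 2, 0]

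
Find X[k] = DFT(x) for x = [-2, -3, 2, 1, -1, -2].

X[k] = Σ(n=0 to 5) x[n] · ω_6^(nk)
where ω_6 = e^(-2πi/6)

Computing each X[k]:
X[0] = -5
X[1] = -6.0000-1.7321i
X[2] = 1.0000+3.4641i
X[3] = 3
X[4] = 1.0000-3.4641i
X[5] = -6.0000+1.7321i

X = [-5, -6.0000-1.7321i, 1.0000+3.4641i, 3, 1.0000-3.4641i, -6.0000+1.7321i]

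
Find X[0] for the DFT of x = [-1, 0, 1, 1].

X[0] = Σ(n=0 to 3) x[n] · ω_4^0 = Σ x[n]
= (-1) + (0) + (1) + (1)

X[0] = 1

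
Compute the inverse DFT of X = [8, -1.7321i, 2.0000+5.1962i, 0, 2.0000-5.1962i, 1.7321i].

x[n] = (1/6) Σ(k=0 to 5) X[k] · e^(2πikn/6)

Computing each x[n]:
x[0] = 2
x[1] = 0
x[2] = 3
x[3] = 2
x[4] = -1
x[5] = 2

x = [2, 0, 3, 2, -1, 2]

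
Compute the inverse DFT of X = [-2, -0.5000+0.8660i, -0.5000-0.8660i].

x[n] = (1/3) Σ(k=0 to 2) X[k] · e^(2πikn/3)

Computing each x[n]:
x[0] = -1
x[1] = -1
x[2] = 0

x = [-1, -1, 0]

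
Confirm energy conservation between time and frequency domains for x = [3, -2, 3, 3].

Time domain:
Σ|x[n]|² = |3|² + |-2|² + |3|² + |3|² = 31.0000

Frequency domain:
(1/4)Σ|X[k]|² = (1/4)(|7|² + |5i|² + |5|² + |-5i|²) = (1/4)·124.0000 = 31.0000

Both sides agree, confirming Parseval's theorem.

Σ|x[n]|² = (1/N)Σ|X[k]|² = 31.0000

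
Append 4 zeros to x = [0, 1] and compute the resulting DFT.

Original 2-point DFT: [1, -1]
Zero-padded 6-point DFT provides frequency interpolation.

DFT_6([x, 0, ...]) = [1, 0.5000-0.8660i, -0.5000-0.8660i, -1, -0.5000+0.8660i, 0.5000+0.8660i]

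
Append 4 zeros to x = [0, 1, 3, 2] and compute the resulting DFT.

Original 4-point DFT: [6, -3+1i, 0, -3-1i]
Zero-padded 8-point DFT provides frequency interpolation.

DFT_8([x, 0, ...]) = [6, -0.7071-5.1213i, -3+1i, 0.7071+0.8787i, 0, 0.7071-0.8787i, -3-1i, -0.7071+5.1213i]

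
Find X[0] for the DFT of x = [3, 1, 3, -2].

X[0] = Σ(n=0 to 3) x[n] · ω_4^0 = Σ x[n]
= (3) + (1) + (3) + (-2)

X[0] = 5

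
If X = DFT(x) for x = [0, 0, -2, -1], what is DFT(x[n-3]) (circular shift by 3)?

Time shift by 3: X_shifted[k] = ω_4^(3k) · X[k]
Shifted x = [0, -2, -1, 0]

DFT(x[n-3]) = [-3, 1+2i, 1, 1-2i]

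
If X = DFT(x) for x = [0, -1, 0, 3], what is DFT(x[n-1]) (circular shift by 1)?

Time shift by 1: X_shifted[k] = ω_4^(1k) · X[k]
Shifted x = [3, 0, -1, 0]

DFT(x[n-1]) = [2, 4, 2, 4]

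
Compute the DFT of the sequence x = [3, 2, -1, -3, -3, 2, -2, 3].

X[k] = Σ(n=0 to 7) x[n] · ω_8^(nk)
where ω_8 = e^(-2πi/8)

Computing each X[k]:
X[0] = 1
X[1] = 10.2426+3.2426i
X[2] = 3-4i
X[3] = 1.7574+5.2426i
X[4] = -7
X[5] = 1.7574-5.2426i
X[6] = 3+4i
X[7] = 10.2426-3.2426i

X = [1, 10.2426+3.2426i, 3-4i, 1.7574+5.2426i, -7, 1.7574-5.2426i, 3+4i, 10.2426-3.2426i]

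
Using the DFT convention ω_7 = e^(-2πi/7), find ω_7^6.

ω_7^6 = e^(-2πi·6/7)
= cos(-2π·6/7) + i·sin(-2π·6/7)
= cos(-12π/7) + i·sin(-12π/7)

ω_7^6 = cos(-12π/7) + i·sin(-12π/7) = 0.6235+0.7818i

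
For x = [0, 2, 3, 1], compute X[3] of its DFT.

X[3] = Σ(n=0 to 3) x[n] · ω_4^(3n) where ω_4 = e^(-2πi/4)
= (0)·ω_4^0 + (2)·ω_4^3 + (3)·ω_4^6 + (1)·ω_4^9

X[3] = -3+1i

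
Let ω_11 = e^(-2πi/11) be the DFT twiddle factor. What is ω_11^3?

ω_11^3 = e^(-2πi·3/11)
= cos(-2π·3/11) + i·sin(-2π·3/11)
= cos(-6π/11) + i·sin(-6π/11)

ω_11^3 = cos(-6π/11) + i·sin(-6π/11) = -0.1423-0.9898i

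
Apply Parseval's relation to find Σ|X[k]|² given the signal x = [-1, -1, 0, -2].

Parseval: Σ|x[n]|² = (1/N)Σ|X[k]|², so Σ|X[k]|² = N·Σ|x[n]|² = 4·6.0000

Σ|X[k]|² = N·Σ|x[n]|² = 4·6.0000 = 24.0000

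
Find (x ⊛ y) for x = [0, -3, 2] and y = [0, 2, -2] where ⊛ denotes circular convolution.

(x ⊛ y)[n] = Σ(m=0 to 2) x[m] · y[(n-m) mod 3]

Computing each output sample:
(x ⊛ y)[0] = 10
(x ⊛ y)[1] = -4
(x ⊛ y)[2] = -6

x ⊛ y = [10, -4, -6]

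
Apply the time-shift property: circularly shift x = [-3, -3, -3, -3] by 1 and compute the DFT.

Time shift by 1: X_shifted[k] = ω_4^(1k) · X[k]
Shifted x = [-3, -3, -3, -3]

DFT(x[n-1]) = [-12, 0, 0, 0]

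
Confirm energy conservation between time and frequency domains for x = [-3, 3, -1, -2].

Time domain:
Σ|x[n]|² = |-3|² + |3|² + |-1|² + |-2|² = 23.0000

Frequency domain:
(1/4)Σ|X[k]|² = (1/4)(|-3|² + |-2-5i|² + |-5|² + |-2+5i|²) = (1/4)·92.0000 = 23.0000

Both sides agree, confirming Parseval's theorem.

Σ|x[n]|² = (1/N)Σ|X[k]|² = 23.0000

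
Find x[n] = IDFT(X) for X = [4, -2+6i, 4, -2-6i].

x[n] = (1/4) Σ(k=0 to 3) X[k] · e^(2πikn/4)

Computing each x[n]:
x[0] = 1
x[1] = -3
x[2] = 3
x[3] = 3

x = [1, -3, 3, 3]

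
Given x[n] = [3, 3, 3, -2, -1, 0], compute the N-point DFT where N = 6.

X[k] = Σ(n=0 to 5) x[n] · ω_6^(nk)
where ω_6 = e^(-2πi/6)

Computing each X[k]:
X[0] = 6
X[1] = 5.5000-6.0622i
X[2] = -1.5000+0.8660i
X[3] = 4
X[4] = -1.5000-0.8660i
X[5] = 5.5000+6.0622i

X = [6, 5.5000-6.0622i, -1.5000+0.8660i, 4, -1.5000-0.8660i, 5.5000+6.0622i]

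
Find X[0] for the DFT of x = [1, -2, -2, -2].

X[0] = Σ(n=0 to 3) x[n] · ω_4^0 = Σ x[n]
= (1) + (-2) + (-2) + (-2)

X[0] = -5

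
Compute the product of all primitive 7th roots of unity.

The primitive 7th roots of unity are ω_7^k for k coprime to 7: k ∈ {1, 2, 3, 4, 5, 6}
Their product equals the constant term of the cyclotomic polynomial Φ_7(x) up to sign.
For n ≥ 3, the product of all primitive nth roots of unity is 1. (For n=1 it is 1; for n=2 it is -1.)

1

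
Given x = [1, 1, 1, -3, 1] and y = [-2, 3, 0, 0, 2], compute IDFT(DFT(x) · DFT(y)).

(x ⊛ y)[n] = Σ(m=0 to 4) x[m] · y[(n-m) mod 5]

Computing each output sample:
(x ⊛ y)[0] = 3
(x ⊛ y)[1] = 3
(x ⊛ y)[2] = -5
(x ⊛ y)[3] = 11
(x ⊛ y)[4] = -9

x ⊛ y = [3, 3, -5, 11, -9]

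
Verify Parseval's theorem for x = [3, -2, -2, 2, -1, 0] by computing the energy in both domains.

Time domain:
Σ|x[n]|² = |3|² + |-2|² + |-2|² + |2|² + |-1|² + |0|² = 22.0000

Frequency domain:
(1/6)Σ|X[k]|² = (1/6)(|0|² + |1.5000+2.5981i|² + |7.5000+0.8660i|² + |0|² + |7.5000-0.8660i|² + |1.5000-2.5981i|²) = (1/6)·132.0000 = 22.0000

Both sides agree, confirming Parseval's theorem.

Σ|x[n]|² = (1/N)Σ|X[k]|² = 22.0000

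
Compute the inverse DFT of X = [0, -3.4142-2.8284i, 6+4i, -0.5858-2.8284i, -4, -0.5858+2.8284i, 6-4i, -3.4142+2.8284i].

x[n] = (1/8) Σ(k=0 to 7) X[k] · e^(2πikn/8)

Computing each x[n]:
x[0] = 0
x[1] = 0
x[2] = -2
x[3] = 3
x[4] = 2
x[5] = -1
x[6] = -2
x[7] = 0

x = [0, 0, -2, 3, 2, -1, -2, 0]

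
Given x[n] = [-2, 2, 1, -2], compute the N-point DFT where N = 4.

X[k] = Σ(n=0 to 3) x[n] · ω_4^(nk)
where ω_4 = e^(-2πi/4)

Computing each X[k]:
X[0] = -1
X[1] = -3-4i
X[2] = -1
X[3] = -3+4i

X = [-1, -3-4i, -1, -3+4i]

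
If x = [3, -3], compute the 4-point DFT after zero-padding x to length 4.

Original 2-point DFT: [0, 6]
Zero-padded 4-point DFT provides frequency interpolation.

DFT_4([x, 0, ...]) = [0, 3+3i, 6, 3-3i]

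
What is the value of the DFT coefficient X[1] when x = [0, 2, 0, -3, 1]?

X[1] = Σ(n=0 to 4) x[n] · ω_5^(1n) where ω_5 = e^(-2πi/5)
= (0)·ω_5^0 + (2)·ω_5^1 + (0)·ω_5^2 + (-3)·ω_5^3 + (1)·ω_5^4

X[1] = 3.3541-2.7144i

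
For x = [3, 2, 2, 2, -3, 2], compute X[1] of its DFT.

X[1] = Σ(n=0 to 5) x[n] · ω_6^(1n) where ω_6 = e^(-2πi/6)
= (3)·ω_6^0 + (2)·ω_6^1 + (2)·ω_6^2 + (2)·ω_6^3 + (-3)·ω_6^4 + (2)·ω_6^5

X[1] = 3.5000-4.3301i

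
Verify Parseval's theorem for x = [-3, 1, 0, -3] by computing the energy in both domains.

Time domain:
Σ|x[n]|² = |-3|² + |1|² + |0|² + |-3|² = 19.0000

Frequency domain:
(1/4)Σ|X[k]|² = (1/4)(|-5|² + |-3-4i|² + |-1|² + |-3+4i|²) = (1/4)·76.0000 = 19.0000

Both sides agree, confirming Parseval's theorem.

Σ|x[n]|² = (1/N)Σ|X[k]|² = 19.0000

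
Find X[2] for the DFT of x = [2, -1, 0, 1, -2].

X[2] = Σ(n=0 to 4) x[n] · ω_5^(2n) where ω_5 = e^(-2πi/5)
= (2)·ω_5^0 + (-1)·ω_5^2 + (0)·ω_5^4 + (1)·ω_5^6 + (-2)·ω_5^8

X[2] = 4.7361-1.5388i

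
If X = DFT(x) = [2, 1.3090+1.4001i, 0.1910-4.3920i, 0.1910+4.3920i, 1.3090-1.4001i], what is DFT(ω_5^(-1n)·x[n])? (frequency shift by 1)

Modulation property: DFT(ω_5^(-1n)·x[n]) = X[(k-1) mod 5], so circularly shift X by 1 positions.

X[k-1] = [1.3090-1.4001i, 2, 1.3090+1.4001i, 0.1910-4.3920i, 0.1910+4.3920i]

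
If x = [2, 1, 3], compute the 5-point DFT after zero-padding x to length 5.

Original 3-point DFT: [6, 1.7321i, -1.7321i]
Zero-padded 5-point DFT provides frequency interpolation.

DFT_5([x, 0, ...]) = [6, -0.1180-2.7144i, 2.1180+2.2654i, 2.1180-2.2654i, -0.1180+2.7144i]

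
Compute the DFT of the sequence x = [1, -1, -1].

X[k] = Σ(n=0 to 2) x[n] · ω_3^(nk)
where ω_3 = e^(-2πi/3)

Computing each X[k]:
X[0] = -1
X[1] = 2
X[2] = 2

X = [-1, 2, 2]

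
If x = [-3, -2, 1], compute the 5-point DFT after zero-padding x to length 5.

Original 3-point DFT: [-4, -2.5000+2.5981i, -2.5000-2.5981i]
Zero-padded 5-point DFT provides frequency interpolation.

DFT_5([x, 0, ...]) = [-4, -4.4271+1.3143i, -1.0729+2.1266i, -1.0729-2.1266i, -4.4271-1.3143i]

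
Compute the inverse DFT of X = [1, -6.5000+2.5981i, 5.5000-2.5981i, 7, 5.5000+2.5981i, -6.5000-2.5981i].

x[n] = (1/6) Σ(k=0 to 5) X[k] · e^(2πikn/6)

Computing each x[n]:
x[0] = 1
x[1] = -3
x[2] = 0
x[3] = 3
x[4] = 3
x[5] = -3

x = [1, -3, 0, 3, 3, -3]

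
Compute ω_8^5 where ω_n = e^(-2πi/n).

ω_8^5 = e^(-2πi·5/8)
= cos(-2π·5/8) + i·sin(-2π·5/8)
= cos(-10π/8) + i·sin(-10π/8)

ω_8^5 = cos(-10π/8) + i·sin(-10π/8) = -0.7071+0.7071i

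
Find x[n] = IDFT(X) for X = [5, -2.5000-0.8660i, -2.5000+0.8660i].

x[n] = (1/3) Σ(k=0 to 2) X[k] · e^(2πikn/3)

Computing each x[n]:
x[0] = 0
x[1] = 3
x[2] = 2

x = [0, 3, 2]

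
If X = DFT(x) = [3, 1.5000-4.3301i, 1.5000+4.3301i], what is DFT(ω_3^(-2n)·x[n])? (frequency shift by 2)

Modulation property: DFT(ω_3^(-2n)·x[n]) = X[(k-2) mod 3], so circularly shift X by 2 positions.

X[k-2] = [1.5000-4.3301i, 1.5000+4.3301i, 3]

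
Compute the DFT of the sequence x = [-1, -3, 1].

X[k] = Σ(n=0 to 2) x[n] · ω_3^(nk)
where ω_3 = e^(-2πi/3)

Computing each X[k]:
X[0] = -3
X[1] = 3.4641i
X[2] = -3.4641i

X = [-3, 3.4641i, -3.4641i]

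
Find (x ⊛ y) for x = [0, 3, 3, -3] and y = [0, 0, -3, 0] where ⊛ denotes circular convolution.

(x ⊛ y)[n] = Σ(m=0 to 3) x[m] · y[(n-m) mod 4]

Computing each output sample:
(x ⊛ y)[0] = -9
(x ⊛ y)[1] = 9
(x ⊛ y)[2] = 0
(x ⊛ y)[3] = -9

x ⊛ y = [-9, 9, 0, -9]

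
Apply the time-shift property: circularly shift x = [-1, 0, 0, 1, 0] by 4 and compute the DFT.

Time shift by 4: X_shifted[k] = ω_5^(4k) · X[k]
Shifted x = [0, 0, 1, 0, -1]

DFT(x[n-4]) = [0, -1.1180-1.5388i, 1.1180+0.3633i, 1.1180-0.3633i, -1.1180+1.5388i]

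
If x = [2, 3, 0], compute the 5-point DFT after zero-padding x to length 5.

Original 3-point DFT: [5, 0.5000-2.5981i, 0.5000+2.5981i]
Zero-padded 5-point DFT provides frequency interpolation.

DFT_5([x, 0, ...]) = [5, 2.9271-2.8532i, -0.4271-1.7634i, -0.4271+1.7634i, 2.9271+2.8532i]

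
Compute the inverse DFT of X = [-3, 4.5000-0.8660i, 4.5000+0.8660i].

x[n] = (1/3) Σ(k=0 to 2) X[k] · e^(2πikn/3)

Computing each x[n]:
x[0] = 2
x[1] = -2
x[2] = -3

x = [2, -2, -3]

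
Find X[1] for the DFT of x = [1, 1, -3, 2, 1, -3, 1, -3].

X[1] = Σ(n=0 to 7) x[n] · ω_8^(1n) where ω_8 = e^(-2πi/8)
= (1)·ω_8^0 + (1)·ω_8^1 + (-3)·ω_8^2 + (2)·ω_8^3 + (1)·ω_8^4 + (-3)·ω_8^5 + (1)·ω_8^6 + (-3)·ω_8^7

X[1] = -0.7071-2.3640i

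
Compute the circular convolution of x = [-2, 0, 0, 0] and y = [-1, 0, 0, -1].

(x ⊛ y)[n] = Σ(m=0 to 3) x[m] · y[(n-m) mod 4]

Computing each output sample:
(x ⊛ y)[0] = 2
(x ⊛ y)[1] = 0
(x ⊛ y)[2] = 0
(x ⊛ y)[3] = 2

x ⊛ y = [2, 0, 0, 2]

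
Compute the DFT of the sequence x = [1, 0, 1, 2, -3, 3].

X[k] = Σ(n=0 to 5) x[n] · ω_6^(nk)
where ω_6 = e^(-2πi/6)

Computing each X[k]:
X[0] = 4
X[1] = 1.5000-0.8660i
X[2] = 2.5000+6.0622i
X[3] = -6
X[4] = 2.5000-6.0622i
X[5] = 1.5000+0.8660i

X = [4, 1.5000-0.8660i, 2.5000+6.0622i, -6, 2.5000-6.0622i, 1.5000+0.8660i]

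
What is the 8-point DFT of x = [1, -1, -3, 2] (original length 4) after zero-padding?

Original 4-point DFT: [-1, 4+3i, -3, 4-3i]
Zero-padded 8-point DFT provides frequency interpolation.

DFT_8([x, 0, ...]) = [-1, -1.1213+2.2929i, 4+3i, 3.1213-3.7071i, -3, 3.1213+3.7071i, 4-3i, -1.1213-2.2929i]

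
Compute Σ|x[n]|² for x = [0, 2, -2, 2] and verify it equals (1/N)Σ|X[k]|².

Time domain:
Σ|x[n]|² = |0|² + |2|² + |-2|² + |2|² = 12.0000

Frequency domain:
(1/4)Σ|X[k]|² = (1/4)(|2|² + |2|² + |-6|² + |2|²) = (1/4)·48.0000 = 12.0000

Both sides agree, confirming Parseval's theorem.

Σ|x[n]|² = (1/N)Σ|X[k]|² = 12.0000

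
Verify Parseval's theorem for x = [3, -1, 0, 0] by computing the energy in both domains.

Time domain:
Σ|x[n]|² = |3|² + |-1|² + |0|² + |0|² = 10.0000

Frequency domain:
(1/4)Σ|X[k]|² = (1/4)(|2|² + |3+1i|² + |4|² + |3-1i|²) = (1/4)·40.0000 = 10.0000

Both sides agree, confirming Parseval's theorem.

Σ|x[n]|² = (1/N)Σ|X[k]|² = 10.0000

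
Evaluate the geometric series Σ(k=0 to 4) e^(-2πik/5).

Sum of all nth roots of unity equals 0 for n > 1 (geometric series with r ≠ 1).

0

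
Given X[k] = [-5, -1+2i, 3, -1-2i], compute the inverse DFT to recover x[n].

x[n] = (1/4) Σ(k=0 to 3) X[k] · e^(2πikn/4)

Computing each x[n]:
x[0] = -1
x[1] = -3
x[2] = 0
x[3] = -1

x = [-1, -3, 0, -1]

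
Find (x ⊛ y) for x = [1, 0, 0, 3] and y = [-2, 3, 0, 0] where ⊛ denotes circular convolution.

(x ⊛ y)[n] = Σ(m=0 to 3) x[m] · y[(n-m) mod 4]

Computing each output sample:
(x ⊛ y)[0] = 7
(x ⊛ y)[1] = 3
(x ⊛ y)[2] = 0
(x ⊛ y)[3] = -6

x ⊛ y = [7, 3, 0, -6]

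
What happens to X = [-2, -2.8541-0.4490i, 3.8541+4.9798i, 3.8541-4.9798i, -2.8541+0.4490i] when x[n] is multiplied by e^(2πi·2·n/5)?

Modulation property: DFT(ω_5^(-2n)·x[n]) = X[(k-2) mod 5], so circularly shift X by 2 positions.

X[k-2] = [3.8541-4.9798i, -2.8541+0.4490i, -2, -2.8541-0.4490i, 3.8541+4.9798i]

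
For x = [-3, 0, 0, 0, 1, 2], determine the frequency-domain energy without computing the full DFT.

Parseval: Σ|x[n]|² = (1/N)Σ|X[k]|², so Σ|X[k]|² = N·Σ|x[n]|² = 6·14.0000

Σ|X[k]|² = N·Σ|x[n]|² = 6·14.0000 = 84.0000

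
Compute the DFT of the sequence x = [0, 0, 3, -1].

X[k] = Σ(n=0 to 3) x[n] · ω_4^(nk)
where ω_4 = e^(-2πi/4)

Computing each X[k]:
X[0] = 2
X[1] = -3-1i
X[2] = 4
X[3] = -3+1i

X = [2, -3-1i, 4, -3+1i]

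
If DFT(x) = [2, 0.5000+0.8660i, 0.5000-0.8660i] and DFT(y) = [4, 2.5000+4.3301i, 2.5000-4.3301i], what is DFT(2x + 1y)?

By linearity: DFT(2x + 1y) = 2·DFT(x) + 1·DFT(y)
= 2·[2, 0.5000+0.8660i, 0.5000-0.8660i] + 1·[4, 2.5000+4.3301i, 2.5000-4.3301i]

Computing element-wise:
Z[0] = 2·(2) + 1·(4) = 8
Z[1] = 2·(0.5000+0.8660i) + 1·(2.5000+4.3301i) = 3.5000+6.0621i
Z[2] = 2·(0.5000-0.8660i) + 1·(2.5000-4.3301i) = 3.5000-6.0621i

DFT(2x + 1y) = 2·X + 1·Y = [8, 3.5000+6.0621i, 3.5000-6.0621i]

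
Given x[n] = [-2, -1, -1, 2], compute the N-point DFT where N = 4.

X[k] = Σ(n=0 to 3) x[n] · ω_4^(nk)
where ω_4 = e^(-2πi/4)

Computing each X[k]:
X[0] = -2
X[1] = -1+3i
X[2] = -4
X[3] = -1-3i

X = [-2, -1+3i, -4, -1-3i]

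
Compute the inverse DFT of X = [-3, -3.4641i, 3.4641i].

x[n] = (1/3) Σ(k=0 to 2) X[k] · e^(2πikn/3)

Computing each x[n]:
x[0] = -1
x[1] = 1
x[2] = -3

x = [-1, 1, -3]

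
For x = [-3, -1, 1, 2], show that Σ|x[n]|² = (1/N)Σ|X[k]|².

Time domain:
Σ|x[n]|² = |-3|² + |-1|² + |1|² + |2|² = 15.0000

Frequency domain:
(1/4)Σ|X[k]|² = (1/4)(|-1|² + |-4+3i|² + |-3|² + |-4-3i|²) = (1/4)·60.0000 = 15.0000

Both sides agree, confirming Parseval's theorem.

Σ|x[n]|² = (1/N)Σ|X[k]|² = 15.0000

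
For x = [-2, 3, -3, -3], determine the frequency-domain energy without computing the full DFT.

Parseval: Σ|x[n]|² = (1/N)Σ|X[k]|², so Σ|X[k]|² = N·Σ|x[n]|² = 4·31.0000

Σ|X[k]|² = N·Σ|x[n]|² = 4·31.0000 = 124.0000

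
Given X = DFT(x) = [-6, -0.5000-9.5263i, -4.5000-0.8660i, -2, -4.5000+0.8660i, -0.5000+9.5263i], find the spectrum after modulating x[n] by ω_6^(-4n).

Modulation property: DFT(ω_6^(-4n)·x[n]) = X[(k-4) mod 6], so circularly shift X by 4 positions.

X[k-4] = [-4.5000-0.8660i, -2, -4.5000+0.8660i, -0.5000+9.5263i, -6, -0.5000-9.5263i]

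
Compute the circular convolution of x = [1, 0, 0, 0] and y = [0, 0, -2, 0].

(x ⊛ y)[n] = Σ(m=0 to 3) x[m] · y[(n-m) mod 4]

Computing each output sample:
(x ⊛ y)[0] = 0
(x ⊛ y)[1] = 0
(x ⊛ y)[2] = -2
(x ⊛ y)[3] = 0

x ⊛ y = [0, 0, -2, 0]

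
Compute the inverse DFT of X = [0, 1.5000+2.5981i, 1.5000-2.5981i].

x[n] = (1/3) Σ(k=0 to 2) X[k] · e^(2πikn/3)

Computing each x[n]:
x[0] = 1
x[1] = -2
x[2] = 1

x = [1, -2, 1]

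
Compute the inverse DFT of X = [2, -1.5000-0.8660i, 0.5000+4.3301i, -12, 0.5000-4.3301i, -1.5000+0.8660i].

x[n] = (1/6) Σ(k=0 to 5) X[k] · e^(2πikn/6)

Computing each x[n]:
x[0] = -2
x[1] = 1
x[2] = 0
x[3] = 3
x[4] = -3
x[5] = 3

x = [-2, 1, 0, 3, -3, 3]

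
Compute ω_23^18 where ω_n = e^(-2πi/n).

ω_23^18 = e^(-2πi·18/23)
= cos(-2π·18/23) + i·sin(-2π·18/23)
= cos(-36π/23) + i·sin(-36π/23)

ω_23^18 = cos(-36π/23) + i·sin(-36π/23) = 0.2035+0.9791i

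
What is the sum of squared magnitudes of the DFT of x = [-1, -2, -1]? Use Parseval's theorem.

Parseval: Σ|x[n]|² = (1/N)Σ|X[k]|², so Σ|X[k]|² = N·Σ|x[n]|² = 3·6.0000

Σ|X[k]|² = N·Σ|x[n]|² = 3·6.0000 = 18.0000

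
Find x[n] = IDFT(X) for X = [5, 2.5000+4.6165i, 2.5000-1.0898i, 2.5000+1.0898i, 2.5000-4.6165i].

x[n] = (1/5) Σ(k=0 to 4) X[k] · e^(2πikn/5)

Computing each x[n]:
x[0] = 3
x[1] = -1
x[2] = -1
x[3] = 2
x[4] = 2

x = [3, -1, -1, 2, 2]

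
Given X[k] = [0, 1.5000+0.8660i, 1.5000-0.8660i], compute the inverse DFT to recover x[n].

x[n] = (1/3) Σ(k=0 to 2) X[k] · e^(2πikn/3)

Computing each x[n]:
x[0] = 1
x[1] = -1
x[2] = 0

x = [1, -1, 0]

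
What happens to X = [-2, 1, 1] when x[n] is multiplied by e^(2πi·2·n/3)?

Modulation property: DFT(ω_3^(-2n)·x[n]) = X[(k-2) mod 3], so circularly shift X by 2 positions.

X[k-2] = [1, 1, -2]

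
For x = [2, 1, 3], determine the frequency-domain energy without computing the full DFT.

Parseval: Σ|x[n]|² = (1/N)Σ|X[k]|², so Σ|X[k]|² = N·Σ|x[n]|² = 3·14.0000

Σ|X[k]|² = N·Σ|x[n]|² = 3·14.0000 = 42.0000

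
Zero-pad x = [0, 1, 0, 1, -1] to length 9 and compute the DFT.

Original 5-point DFT: [1, -0.8090-1.3143i, 0.3090-2.1266i, 0.3090+2.1266i, -0.8090+1.3143i]
Zero-padded 9-point DFT provides frequency interpolation.

DFT_9([x, 0, ...]) = [1, 1.2057-1.1668i, -1.0924-0.7616i, 1, -1.6133-2.1929i, -1.6133+2.1929i, 1, -1.0924+0.7616i, 1.2057+1.1668i]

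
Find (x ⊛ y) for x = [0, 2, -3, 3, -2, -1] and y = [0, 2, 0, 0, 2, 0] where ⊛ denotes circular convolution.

(x ⊛ y)[n] = Σ(m=0 to 5) x[m] · y[(n-m) mod 6]

Computing each output sample:
(x ⊛ y)[0] = -8
(x ⊛ y)[1] = 6
(x ⊛ y)[2] = 0
(x ⊛ y)[3] = -8
(x ⊛ y)[4] = 6
(x ⊛ y)[5] = 0

x ⊛ y = [-8, 6, 0, -8, 6, 0]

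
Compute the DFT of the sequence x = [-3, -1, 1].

X[k] = Σ(n=0 to 2) x[n] · ω_3^(nk)
where ω_3 = e^(-2πi/3)

Computing each X[k]:
X[0] = -3
X[1] = -3.0000+1.7321i
X[2] = -3.0000-1.7321i

X = [-3, -3.0000+1.7321i, -3.0000-1.7321i]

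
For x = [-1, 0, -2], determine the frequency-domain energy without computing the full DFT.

Parseval: Σ|x[n]|² = (1/N)Σ|X[k]|², so Σ|X[k]|² = N·Σ|x[n]|² = 3·5.0000

Σ|X[k]|² = N·Σ|x[n]|² = 3·5.0000 = 15.0000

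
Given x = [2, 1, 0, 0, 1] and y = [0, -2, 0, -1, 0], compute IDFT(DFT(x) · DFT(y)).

(x ⊛ y)[n] = Σ(m=0 to 4) x[m] · y[(n-m) mod 5]

Computing each output sample:
(x ⊛ y)[0] = -2
(x ⊛ y)[1] = -4
(x ⊛ y)[2] = -3
(x ⊛ y)[3] = -2
(x ⊛ y)[4] = -1

x ⊛ y = [-2, -4, -3, -2, -1]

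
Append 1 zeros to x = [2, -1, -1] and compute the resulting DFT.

Original 3-point DFT: [0, 3, 3]
Zero-padded 4-point DFT provides frequency interpolation.

DFT_4([x, 0, ...]) = [0, 3+1i, 2, 3-1i]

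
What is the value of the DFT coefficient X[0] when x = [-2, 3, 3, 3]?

X[0] = Σ(n=0 to 3) x[n] · ω_4^0 = Σ x[n]
= (-2) + (3) + (3) + (3)

X[0] = 7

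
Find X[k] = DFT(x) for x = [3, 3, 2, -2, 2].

X[k] = Σ(n=0 to 4) x[n] · ω_5^(nk)
where ω_5 = e^(-2πi/5)

Computing each X[k]:
X[0] = 8
X[1] = 4.5451-3.3022i
X[2] = -1.0451+3.2164i
X[3] = -1.0451-3.2164i
X[4] = 4.5451+3.3022i

X = [8, 4.5451-3.3022i, -1.0451+3.2164i, -1.0451-3.2164i, 4.5451+3.3022i]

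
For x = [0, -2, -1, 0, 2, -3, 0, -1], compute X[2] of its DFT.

X[2] = Σ(n=0 to 7) x[n] · ω_8^(2n) where ω_8 = e^(-2πi/8)
= (0)·ω_8^0 + (-2)·ω_8^2 + (-1)·ω_8^4 + (0)·ω_8^6 + (2)·ω_8^8 + (-3)·ω_8^10 + (0)·ω_8^12 + (-1)·ω_8^14

X[2] = 3+4i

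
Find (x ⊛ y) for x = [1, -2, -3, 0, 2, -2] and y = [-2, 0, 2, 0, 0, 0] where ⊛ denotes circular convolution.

(x ⊛ y)[n] = Σ(m=0 to 5) x[m] · y[(n-m) mod 6]

Computing each output sample:
(x ⊛ y)[0] = 2
(x ⊛ y)[1] = 0
(x ⊛ y)[2] = 8
(x ⊛ y)[3] = -4
(x ⊛ y)[4] = -10
(x ⊛ y)[5] = 4

x ⊛ y = [2, 0, 8, -4, -10, 4]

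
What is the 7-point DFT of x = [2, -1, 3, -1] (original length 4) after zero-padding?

Original 4-point DFT: [3, -1, 7, -1]
Zero-padded 7-point DFT provides frequency interpolation.

DFT_7([x, 0, ...]) = [3, 1.6099-1.7091i, -1.1039+1.4947i, 4.9940+3.7543i, 4.9940-3.7543i, -1.1039-1.4947i, 1.6099+1.7091i]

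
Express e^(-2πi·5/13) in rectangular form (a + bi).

ω_13^5 = e^(-2πi·5/13)
= cos(-2π·5/13) + i·sin(-2π·5/13)
= cos(-10π/13) + i·sin(-10π/13)

ω_13^5 = cos(-10π/13) + i·sin(-10π/13) = -0.7485-0.6631i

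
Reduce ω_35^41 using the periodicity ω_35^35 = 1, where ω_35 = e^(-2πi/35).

Since ω_35^35 = 1, powers reduce modulo 35.
41 mod 35 = 6
So ω_35^41 = ω_35^6 = e^(-2πi·6/35)

ω_35^41 = ω_35^6 = 0.4739-0.8806i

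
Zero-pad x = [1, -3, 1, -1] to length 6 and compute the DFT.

Original 4-point DFT: [-2, 2i, 6, -2i]
Zero-padded 6-point DFT provides frequency interpolation.

DFT_6([x, 0, ...]) = [-2, 1.7321i, 1.0000+3.4641i, 6, 1.0000-3.4641i, -1.7321i]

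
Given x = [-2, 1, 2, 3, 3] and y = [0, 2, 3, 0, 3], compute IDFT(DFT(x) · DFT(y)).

(x ⊛ y)[n] = Σ(m=0 to 4) x[m] · y[(n-m) mod 5]

Computing each output sample:
(x ⊛ y)[0] = 18
(x ⊛ y)[1] = 11
(x ⊛ y)[2] = 5
(x ⊛ y)[3] = 16
(x ⊛ y)[4] = 6

x ⊛ y = [18, 11, 5, 16, 6]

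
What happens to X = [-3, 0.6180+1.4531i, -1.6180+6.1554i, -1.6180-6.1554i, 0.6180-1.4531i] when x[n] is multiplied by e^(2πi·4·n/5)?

Modulation property: DFT(ω_5^(-4n)·x[n]) = X[(k-4) mod 5], so circularly shift X by 4 positions.

X[k-4] = [0.6180+1.4531i, -1.6180+6.1554i, -1.6180-6.1554i, 0.6180-1.4531i, -3]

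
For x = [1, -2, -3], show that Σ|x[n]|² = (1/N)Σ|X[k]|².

Time domain:
Σ|x[n]|² = |1|² + |-2|² + |-3|² = 14.0000

Frequency domain:
(1/3)Σ|X[k]|² = (1/3)(|-4|² + |3.5000-0.8660i|² + |3.5000+0.8660i|²) = (1/3)·42.0000 = 14.0000

Both sides agree, confirming Parseval's theorem.

Σ|x[n]|² = (1/N)Σ|X[k]|² = 14.0000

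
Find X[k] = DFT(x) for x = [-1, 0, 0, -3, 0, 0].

X[k] = Σ(n=0 to 5) x[n] · ω_6^(nk)
where ω_6 = e^(-2πi/6)

Computing each X[k]:
X[0] = -4
X[1] = 2
X[2] = -4
X[3] = 2
X[4] = -4
X[5] = 2

X = [-4, 2, -4, 2, -4, 2]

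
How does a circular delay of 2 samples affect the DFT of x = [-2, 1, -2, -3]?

Time shift by 2: X_shifted[k] = ω_4^(2k) · X[k]
Shifted x = [-2, -3, -2, 1]

DFT(x[n-2]) = [-6, 4i, -2, -4i]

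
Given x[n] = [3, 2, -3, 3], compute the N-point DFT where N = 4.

X[k] = Σ(n=0 to 3) x[n] · ω_4^(nk)
where ω_4 = e^(-2πi/4)

Computing each X[k]:
X[0] = 5
X[1] = 6+1i
X[2] = -5
X[3] = 6-1i

X = [5, 6+1i, -5, 6-1i]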